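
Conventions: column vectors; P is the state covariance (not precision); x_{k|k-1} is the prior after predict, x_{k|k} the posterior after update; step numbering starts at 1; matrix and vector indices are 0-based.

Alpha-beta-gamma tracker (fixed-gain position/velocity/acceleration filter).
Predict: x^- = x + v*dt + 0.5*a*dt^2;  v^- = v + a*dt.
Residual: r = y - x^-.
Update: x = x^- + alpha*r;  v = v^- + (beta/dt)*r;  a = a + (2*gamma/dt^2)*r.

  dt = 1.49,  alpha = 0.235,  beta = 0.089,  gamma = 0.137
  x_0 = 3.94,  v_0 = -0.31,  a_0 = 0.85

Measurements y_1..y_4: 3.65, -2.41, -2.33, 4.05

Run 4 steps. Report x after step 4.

x_post = 3.5571

step 1: x_pred=4.4216  r=-0.7716  x^+=4.2403  v^+=0.9104  a^+=0.7548
step 2: x_pred=6.4346  r=-8.8446  x^+=4.3562  v^+=1.5067  a^+=-0.3368
step 3: x_pred=6.2273  r=-8.5573  x^+=4.2163  v^+=0.4937  a^+=-1.3929
step 4: x_pred=3.4057  r=0.6443  x^+=3.5571  v^+=-1.5433  a^+=-1.3134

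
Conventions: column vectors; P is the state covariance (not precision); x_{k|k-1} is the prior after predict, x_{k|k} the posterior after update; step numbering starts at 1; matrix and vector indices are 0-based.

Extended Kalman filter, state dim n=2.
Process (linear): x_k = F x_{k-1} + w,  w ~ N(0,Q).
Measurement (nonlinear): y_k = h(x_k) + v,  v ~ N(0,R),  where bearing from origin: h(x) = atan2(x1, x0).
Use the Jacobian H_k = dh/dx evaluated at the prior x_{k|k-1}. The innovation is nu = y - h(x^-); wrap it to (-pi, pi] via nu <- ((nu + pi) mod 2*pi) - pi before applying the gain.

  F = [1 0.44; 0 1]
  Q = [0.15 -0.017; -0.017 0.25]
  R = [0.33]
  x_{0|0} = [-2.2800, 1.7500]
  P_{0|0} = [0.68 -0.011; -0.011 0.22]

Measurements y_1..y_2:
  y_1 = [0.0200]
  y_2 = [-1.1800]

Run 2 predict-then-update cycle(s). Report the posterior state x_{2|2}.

step 1: x^-=[-1.5100, 1.7500]  P^-=[0.8629 0.0688; 0.0688 0.4700]  H_jac=[-0.3276 -0.2826]  S=[0.4729]  K=[-0.6389; -0.3286]  nu=[-2.2627]  x^+=[-0.0644, 2.4935]  P^+=[0.6699 -0.0305; -0.0305 0.4189]
step 2: x^-=[1.0327, 2.4935]  P^-=[0.8742 0.1369; 0.1369 0.6689]  H_jac=[-0.3423 0.1418]  S=[0.4326]  K=[-0.6469; 0.1109]  nu=[-2.3581]  x^+=[2.5582, 2.2319]  P^+=[0.6932 0.1679; 0.1679 0.6636]

x_post = [2.5582, 2.2319]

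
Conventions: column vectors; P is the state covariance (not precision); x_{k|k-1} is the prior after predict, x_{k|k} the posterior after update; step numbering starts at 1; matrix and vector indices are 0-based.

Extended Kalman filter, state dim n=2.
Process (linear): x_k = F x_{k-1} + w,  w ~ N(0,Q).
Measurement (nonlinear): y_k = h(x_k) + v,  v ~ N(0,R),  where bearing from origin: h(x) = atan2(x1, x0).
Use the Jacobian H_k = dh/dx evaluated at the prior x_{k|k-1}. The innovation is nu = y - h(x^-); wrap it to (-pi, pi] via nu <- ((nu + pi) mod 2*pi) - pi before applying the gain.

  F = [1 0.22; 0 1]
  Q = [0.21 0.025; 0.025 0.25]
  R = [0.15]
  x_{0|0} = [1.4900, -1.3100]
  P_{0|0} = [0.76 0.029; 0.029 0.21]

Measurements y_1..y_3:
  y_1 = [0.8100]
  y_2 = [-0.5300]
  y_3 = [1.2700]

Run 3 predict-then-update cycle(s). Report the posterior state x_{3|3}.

step 1: x^-=[1.2018, -1.3100]  P^-=[0.9929 0.1002; 0.1002 0.4600]  H_jac=[0.4145 0.3803]  S=[0.4187]  K=[1.0740; 0.5170]  nu=[1.6384]  x^+=[2.9614, -0.4630]  P^+=[0.5100 -0.1323; -0.1323 0.3481]
step 2: x^-=[2.8596, -0.4630]  P^-=[0.6786 -0.0307; -0.0307 0.5981]  H_jac=[0.0552 0.3408]  S=[0.2204]  K=[0.1225; 0.9172]  nu=[-0.3695]  x^+=[2.8143, -0.8019]  P^+=[0.6753 -0.0554; -0.0554 0.4127]
step 3: x^-=[2.6379, -0.8019]  P^-=[0.8809 0.0604; 0.0604 0.6627]  H_jac=[0.1055 0.3470]  S=[0.2440]  K=[0.4666; 0.9685]  nu=[1.5651]  x^+=[3.3683, 0.7139]  P^+=[0.8278 -0.0499; -0.0499 0.4338]

x_post = [3.3683, 0.7139]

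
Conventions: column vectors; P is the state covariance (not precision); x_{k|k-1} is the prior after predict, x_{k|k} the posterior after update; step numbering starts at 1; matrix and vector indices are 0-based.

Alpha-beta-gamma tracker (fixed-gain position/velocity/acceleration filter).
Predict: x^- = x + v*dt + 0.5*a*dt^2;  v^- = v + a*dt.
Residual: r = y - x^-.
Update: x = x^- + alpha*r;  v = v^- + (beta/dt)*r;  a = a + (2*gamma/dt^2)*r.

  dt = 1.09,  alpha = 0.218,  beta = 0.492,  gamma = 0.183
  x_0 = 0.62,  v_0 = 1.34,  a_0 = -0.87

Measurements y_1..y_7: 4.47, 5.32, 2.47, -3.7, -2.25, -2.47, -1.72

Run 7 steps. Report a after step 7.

a_post = 5.7895

step 1: x_pred=1.5638  r=2.9062  x^+=2.1973  v^+=1.7035  a^+=0.0253
step 2: x_pred=4.0692  r=1.2508  x^+=4.3418  v^+=2.2956  a^+=0.4106
step 3: x_pred=7.0880  r=-4.6180  x^+=6.0813  v^+=0.6587  a^+=-1.0120
step 4: x_pred=6.1981  r=-9.8981  x^+=4.0403  v^+=-4.9121  a^+=-4.0612
step 5: x_pred=-3.7264  r=1.4764  x^+=-3.4046  v^+=-8.6724  a^+=-3.6064
step 6: x_pred=-14.9998  r=12.5298  x^+=-12.2683  v^+=-6.9477  a^+=0.2535
step 7: x_pred=-19.6907  r=17.9707  x^+=-15.7731  v^+=1.4402  a^+=5.7895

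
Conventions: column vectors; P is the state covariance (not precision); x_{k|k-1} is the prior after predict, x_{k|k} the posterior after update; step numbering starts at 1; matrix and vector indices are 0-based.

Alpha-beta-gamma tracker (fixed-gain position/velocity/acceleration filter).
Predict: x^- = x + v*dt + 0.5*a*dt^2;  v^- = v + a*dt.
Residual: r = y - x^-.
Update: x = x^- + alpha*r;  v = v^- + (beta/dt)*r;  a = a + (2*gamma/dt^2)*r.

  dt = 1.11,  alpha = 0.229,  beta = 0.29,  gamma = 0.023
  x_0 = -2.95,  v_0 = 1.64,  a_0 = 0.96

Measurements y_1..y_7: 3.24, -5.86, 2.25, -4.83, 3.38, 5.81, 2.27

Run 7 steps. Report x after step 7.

x_post = 3.8638

step 1: x_pred=-0.5382  r=3.7782  x^+=0.3270  v^+=3.6927  a^+=1.1011
step 2: x_pred=5.1042  r=-10.9642  x^+=2.5934  v^+=2.0503  a^+=0.6917
step 3: x_pred=5.2954  r=-3.0454  x^+=4.5980  v^+=2.0225  a^+=0.5780
step 4: x_pred=7.1991  r=-12.0291  x^+=4.4444  v^+=-0.4786  a^+=0.1289
step 5: x_pred=3.9925  r=-0.6125  x^+=3.8523  v^+=-0.4956  a^+=0.1060
step 6: x_pred=3.3675  r=2.4425  x^+=3.9268  v^+=0.2603  a^+=0.1972
step 7: x_pred=4.3372  r=-2.0672  x^+=3.8638  v^+=-0.0609  a^+=0.1201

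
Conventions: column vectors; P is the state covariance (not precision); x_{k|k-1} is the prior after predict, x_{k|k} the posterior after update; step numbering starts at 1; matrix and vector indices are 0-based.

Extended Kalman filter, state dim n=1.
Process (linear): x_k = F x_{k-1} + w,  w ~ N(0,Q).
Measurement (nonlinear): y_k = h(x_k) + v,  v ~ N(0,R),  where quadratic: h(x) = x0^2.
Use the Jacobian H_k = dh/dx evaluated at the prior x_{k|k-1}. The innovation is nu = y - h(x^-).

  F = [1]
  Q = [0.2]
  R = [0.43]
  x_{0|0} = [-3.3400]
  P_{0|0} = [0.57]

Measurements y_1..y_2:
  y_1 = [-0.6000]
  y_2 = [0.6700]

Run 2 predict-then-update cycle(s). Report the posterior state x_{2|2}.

step 1: x^-=[-3.3400]  P^-=[0.7700]  H_jac=[-6.6800]  S=[34.7892]  K=[-0.1479]  nu=[-11.7556]  x^+=[-1.6019]  P^+=[0.0095]
step 2: x^-=[-1.6019]  P^-=[0.2095]  H_jac=[-3.2039]  S=[2.5806]  K=[-0.2601]  nu=[-1.8962]  x^+=[-1.1087]  P^+=[0.0349]

x_post = [-1.1087]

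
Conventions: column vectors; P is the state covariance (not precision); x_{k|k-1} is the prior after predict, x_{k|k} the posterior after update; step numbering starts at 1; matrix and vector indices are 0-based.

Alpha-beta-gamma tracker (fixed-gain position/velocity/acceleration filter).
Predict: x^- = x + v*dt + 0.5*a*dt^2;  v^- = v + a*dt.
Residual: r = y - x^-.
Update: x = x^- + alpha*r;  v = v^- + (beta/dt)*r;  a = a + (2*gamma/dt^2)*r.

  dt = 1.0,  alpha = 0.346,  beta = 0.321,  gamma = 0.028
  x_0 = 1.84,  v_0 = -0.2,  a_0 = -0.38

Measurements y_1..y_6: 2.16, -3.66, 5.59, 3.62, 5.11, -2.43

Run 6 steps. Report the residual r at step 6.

resid = -7.7958

step 1: x_pred=1.4500  r=0.7100  x^+=1.6957  v^+=-0.3521  a^+=-0.3402
step 2: x_pred=1.1735  r=-4.8335  x^+=-0.4989  v^+=-2.2439  a^+=-0.6109
step 3: x_pred=-3.0482  r=8.6382  x^+=-0.0594  v^+=-0.0819  a^+=-0.1272
step 4: x_pred=-0.2049  r=3.8249  x^+=1.1185  v^+=1.0187  a^+=0.0870
step 5: x_pred=2.1807  r=2.9293  x^+=3.1943  v^+=2.0460  a^+=0.2511
step 6: x_pred=5.3658  r=-7.7958  x^+=2.6685  v^+=-0.2054  a^+=-0.1855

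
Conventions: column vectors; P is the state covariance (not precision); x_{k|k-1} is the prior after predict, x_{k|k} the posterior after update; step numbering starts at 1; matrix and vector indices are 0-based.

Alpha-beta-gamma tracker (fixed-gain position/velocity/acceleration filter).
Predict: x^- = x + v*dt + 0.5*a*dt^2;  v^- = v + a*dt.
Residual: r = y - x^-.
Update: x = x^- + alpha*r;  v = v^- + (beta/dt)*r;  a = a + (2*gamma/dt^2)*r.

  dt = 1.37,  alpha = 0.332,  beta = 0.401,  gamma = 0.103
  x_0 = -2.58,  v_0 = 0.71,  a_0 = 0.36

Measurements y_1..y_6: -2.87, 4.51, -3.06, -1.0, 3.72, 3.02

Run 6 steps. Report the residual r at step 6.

step 1: x_pred=-1.2695  r=-1.6005  x^+=-1.8008  v^+=0.7347  a^+=0.1843
step 2: x_pred=-0.6213  r=5.1313  x^+=1.0823  v^+=2.4892  a^+=0.7475
step 3: x_pred=5.1940  r=-8.2540  x^+=2.4537  v^+=1.0973  a^+=-0.1584
step 4: x_pred=3.8084  r=-4.8084  x^+=2.2120  v^+=-0.5271  a^+=-0.6861
step 5: x_pred=0.8460  r=2.8740  x^+=1.8001  v^+=-0.6259  a^+=-0.3707
step 6: x_pred=0.5948  r=2.4252  x^+=1.4000  v^+=-0.4239  a^+=-0.1045

resid = 2.4252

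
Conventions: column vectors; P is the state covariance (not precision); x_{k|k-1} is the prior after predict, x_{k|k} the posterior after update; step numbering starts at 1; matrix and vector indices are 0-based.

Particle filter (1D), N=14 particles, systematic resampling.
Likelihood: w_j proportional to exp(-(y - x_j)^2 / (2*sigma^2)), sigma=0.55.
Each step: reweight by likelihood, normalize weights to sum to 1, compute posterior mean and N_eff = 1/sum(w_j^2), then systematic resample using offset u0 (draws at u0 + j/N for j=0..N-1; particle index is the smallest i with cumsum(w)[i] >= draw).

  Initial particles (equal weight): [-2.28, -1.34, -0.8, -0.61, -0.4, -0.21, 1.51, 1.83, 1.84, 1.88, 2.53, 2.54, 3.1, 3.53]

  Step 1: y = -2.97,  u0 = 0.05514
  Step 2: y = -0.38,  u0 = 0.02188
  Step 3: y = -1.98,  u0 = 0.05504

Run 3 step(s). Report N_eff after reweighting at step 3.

N_eff = 13.3451

step 1: w=[0.9724, 0.0264, 0.0009, 0.0002, 0.0000, 0.0000, 0.0000, 0.0000, 0.0000, 0.0000, 0.0000, 0.0000, 0.0000, 0.0000]  mean=-2.2534  Neff=1.0568  idx=[0, 0, 0, 0, 0, 0, 0, 0, 0, 0, 0, 0, 0, 1]
step 2: w=[0.0102, 0.0102, 0.0102, 0.0102, 0.0102, 0.0102, 0.0102, 0.0102, 0.0102, 0.0102, 0.0102, 0.0102, 0.0102, 0.8675]  mean=-1.4646  Neff=1.3265  idx=[2, 9, 13, 13, 13, 13, 13, 13, 13, 13, 13, 13, 13, 13]
step 3: w=[0.1102, 0.1102, 0.0650, 0.0650, 0.0650, 0.0650, 0.0650, 0.0650, 0.0650, 0.0650, 0.0650, 0.0650, 0.0650, 0.0650]  mean=-1.5472  Neff=13.3451  idx=[0, 1, 1, 2, 3, 4, 6, 7, 8, 9, 10, 11, 12, 13]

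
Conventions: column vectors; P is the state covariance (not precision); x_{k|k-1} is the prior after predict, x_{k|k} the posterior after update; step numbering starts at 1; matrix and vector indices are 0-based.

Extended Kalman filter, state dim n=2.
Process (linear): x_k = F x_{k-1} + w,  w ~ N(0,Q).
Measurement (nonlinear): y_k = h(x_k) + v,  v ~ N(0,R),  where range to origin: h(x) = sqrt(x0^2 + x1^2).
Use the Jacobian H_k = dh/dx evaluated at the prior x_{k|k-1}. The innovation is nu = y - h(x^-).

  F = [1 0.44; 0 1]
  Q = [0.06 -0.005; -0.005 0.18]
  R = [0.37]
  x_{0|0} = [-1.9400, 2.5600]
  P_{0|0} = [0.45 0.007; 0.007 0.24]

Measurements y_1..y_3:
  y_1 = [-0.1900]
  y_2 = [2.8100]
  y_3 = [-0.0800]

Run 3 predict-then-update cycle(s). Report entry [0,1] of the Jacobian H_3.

H_jac[0,1] = 0.8439

step 1: x^-=[-0.8136, 2.5600]  P^-=[0.5626 0.1076; 0.1076 0.4200]  H_jac=[-0.3029 0.9530]  S=[0.7410]  K=[-0.0916; 0.4962]  nu=[-2.8762]  x^+=[-0.5502, 1.1328]  P^+=[0.5564 0.1413; 0.1413 0.2375]
step 2: x^-=[-0.0517, 1.1328]  P^-=[0.7867 0.2408; 0.2408 0.4175]  H_jac=[-0.0456 0.9990]  S=[0.7664]  K=[0.2670; 0.5299]  nu=[1.6760]  x^+=[0.3958, 2.0210]  P^+=[0.7321 0.1323; 0.1323 0.2023]
step 3: x^-=[1.2850, 2.0210]  P^-=[0.9477 0.2164; 0.2164 0.3823]  H_jac=[0.5366 0.8439]  S=[1.1110]  K=[0.6220; 0.3949]  nu=[-2.4749]  x^+=[-0.2544, 1.0437]  P^+=[0.5178 -0.0565; -0.0565 0.2091]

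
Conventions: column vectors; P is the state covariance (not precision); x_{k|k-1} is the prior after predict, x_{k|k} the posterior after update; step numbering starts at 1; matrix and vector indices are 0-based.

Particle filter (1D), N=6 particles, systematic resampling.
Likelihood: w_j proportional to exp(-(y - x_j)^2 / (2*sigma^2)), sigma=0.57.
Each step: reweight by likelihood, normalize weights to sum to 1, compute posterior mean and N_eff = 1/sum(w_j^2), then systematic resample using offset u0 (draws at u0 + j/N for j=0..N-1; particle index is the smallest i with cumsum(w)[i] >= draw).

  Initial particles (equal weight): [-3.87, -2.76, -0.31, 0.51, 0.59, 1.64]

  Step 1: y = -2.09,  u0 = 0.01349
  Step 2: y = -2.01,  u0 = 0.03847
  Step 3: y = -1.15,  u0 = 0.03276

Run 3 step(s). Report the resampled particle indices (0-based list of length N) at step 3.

resampled_idx = [0, 1, 2, 3, 4, 5]

step 1: w=[0.0148, 0.9704, 0.0148, 0.0001, 0.0000, 0.0000]  mean=-2.7399  Neff=1.0615  idx=[0, 1, 1, 1, 1, 1]
step 2: w=[0.0023, 0.1995, 0.1995, 0.1995, 0.1995, 0.1995]  mean=-2.7626  Neff=5.0231  idx=[1, 2, 2, 3, 4, 5]
step 3: w=[0.1667, 0.1667, 0.1667, 0.1667, 0.1667, 0.1667]  mean=-2.7600  Neff=6.0000  idx=[0, 1, 2, 3, 4, 5]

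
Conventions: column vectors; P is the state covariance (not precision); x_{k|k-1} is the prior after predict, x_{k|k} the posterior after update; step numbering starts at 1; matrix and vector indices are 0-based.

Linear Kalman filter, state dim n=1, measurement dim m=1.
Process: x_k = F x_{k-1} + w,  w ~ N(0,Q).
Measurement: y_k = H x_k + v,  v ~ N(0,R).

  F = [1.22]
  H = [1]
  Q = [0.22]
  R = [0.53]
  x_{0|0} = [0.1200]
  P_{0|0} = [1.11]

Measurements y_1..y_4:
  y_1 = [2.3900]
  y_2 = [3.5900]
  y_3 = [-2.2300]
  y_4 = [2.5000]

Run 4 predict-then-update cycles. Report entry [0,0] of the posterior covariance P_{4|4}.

step 1: x^-=[0.1464]  P^-=[1.8721]  S=[2.4021]  K=[0.7794]  nu=[2.2436]  x^+=[1.8950]  P^+=[0.4131]
step 2: x^-=[2.3119]  P^-=[0.8348]  S=[1.3648]  K=[0.6117]  nu=[1.2781]  x^+=[3.0937]  P^+=[0.3242]
step 3: x^-=[3.7743]  P^-=[0.7025]  S=[1.2325]  K=[0.5700]  nu=[-6.0043]  x^+=[0.3519]  P^+=[0.3021]
step 4: x^-=[0.4294]  P^-=[0.6696]  S=[1.1996]  K=[0.5582]  nu=[2.0706]  x^+=[1.5852]  P^+=[0.2958]

P_post[0,0] = 0.2958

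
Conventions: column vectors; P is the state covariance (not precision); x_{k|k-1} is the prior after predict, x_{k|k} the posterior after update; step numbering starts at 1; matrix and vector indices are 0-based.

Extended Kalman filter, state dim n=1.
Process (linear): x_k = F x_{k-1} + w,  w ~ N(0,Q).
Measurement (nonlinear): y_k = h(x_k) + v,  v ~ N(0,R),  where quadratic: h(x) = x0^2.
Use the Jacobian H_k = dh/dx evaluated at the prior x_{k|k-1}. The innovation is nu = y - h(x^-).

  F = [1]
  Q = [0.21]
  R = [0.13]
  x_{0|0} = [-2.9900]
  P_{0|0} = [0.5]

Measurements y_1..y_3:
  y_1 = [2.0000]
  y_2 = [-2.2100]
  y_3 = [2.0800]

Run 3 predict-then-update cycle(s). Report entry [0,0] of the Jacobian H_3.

H_jac[0,0] = -0.7626

step 1: x^-=[-2.9900]  P^-=[0.7100]  H_jac=[-5.9800]  S=[25.5199]  K=[-0.1664]  nu=[-6.9401]  x^+=[-1.8354]  P^+=[0.0036]
step 2: x^-=[-1.8354]  P^-=[0.2136]  H_jac=[-3.6707]  S=[3.0083]  K=[-0.2607]  nu=[-5.5785]  x^+=[-0.3813]  P^+=[0.0092]
step 3: x^-=[-0.3813]  P^-=[0.2192]  H_jac=[-0.7626]  S=[0.2575]  K=[-0.6493]  nu=[1.9346]  x^+=[-1.6374]  P^+=[0.1107]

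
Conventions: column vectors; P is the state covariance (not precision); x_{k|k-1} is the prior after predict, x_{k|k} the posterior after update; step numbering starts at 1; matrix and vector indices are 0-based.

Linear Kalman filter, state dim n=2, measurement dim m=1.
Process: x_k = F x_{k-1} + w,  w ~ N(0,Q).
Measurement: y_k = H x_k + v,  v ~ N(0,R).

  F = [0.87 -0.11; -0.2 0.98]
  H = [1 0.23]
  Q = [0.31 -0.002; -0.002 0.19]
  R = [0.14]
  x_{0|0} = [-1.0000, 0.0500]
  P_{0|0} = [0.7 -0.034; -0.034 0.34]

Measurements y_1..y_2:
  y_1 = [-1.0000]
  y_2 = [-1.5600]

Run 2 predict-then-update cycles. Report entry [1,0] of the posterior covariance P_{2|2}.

P_post[1,0] = -0.1866

step 1: x^-=[-0.8755, 0.2490]  P^-=[0.8505 -0.1902; -0.1902 0.5579]  S=[0.9325]  K=[0.8651; -0.0664]  nu=[-0.1818]  x^+=[-1.0328, 0.2611]  P^+=[0.1525 -0.1367; -0.1367 0.5538]
step 2: x^-=[-0.9272, 0.4624]  P^-=[0.4583 -0.2078; -0.2078 0.7815]  S=[0.5441]  K=[0.7545; -0.0515]  nu=[-0.7391]  x^+=[-1.4849, 0.5004]  P^+=[0.1486 -0.1866; -0.1866 0.7801]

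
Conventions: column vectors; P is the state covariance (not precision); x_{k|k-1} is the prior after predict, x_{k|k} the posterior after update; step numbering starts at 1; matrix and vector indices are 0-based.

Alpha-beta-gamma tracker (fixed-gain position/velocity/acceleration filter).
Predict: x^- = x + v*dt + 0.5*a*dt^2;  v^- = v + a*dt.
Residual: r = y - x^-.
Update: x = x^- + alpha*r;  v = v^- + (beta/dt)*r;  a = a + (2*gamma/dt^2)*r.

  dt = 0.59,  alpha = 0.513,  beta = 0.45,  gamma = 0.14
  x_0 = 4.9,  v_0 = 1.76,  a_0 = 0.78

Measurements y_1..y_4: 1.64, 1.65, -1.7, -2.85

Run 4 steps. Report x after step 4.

step 1: x_pred=6.0742  r=-4.4342  x^+=3.7994  v^+=-1.1618  a^+=-2.7867
step 2: x_pred=2.6290  r=-0.9790  x^+=2.1268  v^+=-3.5526  a^+=-3.5741
step 3: x_pred=-0.5914  r=-1.1086  x^+=-1.1601  v^+=-6.5069  a^+=-4.4659
step 4: x_pred=-5.7765  r=2.9265  x^+=-4.2752  v^+=-6.9097  a^+=-2.1119

x_post = -4.2752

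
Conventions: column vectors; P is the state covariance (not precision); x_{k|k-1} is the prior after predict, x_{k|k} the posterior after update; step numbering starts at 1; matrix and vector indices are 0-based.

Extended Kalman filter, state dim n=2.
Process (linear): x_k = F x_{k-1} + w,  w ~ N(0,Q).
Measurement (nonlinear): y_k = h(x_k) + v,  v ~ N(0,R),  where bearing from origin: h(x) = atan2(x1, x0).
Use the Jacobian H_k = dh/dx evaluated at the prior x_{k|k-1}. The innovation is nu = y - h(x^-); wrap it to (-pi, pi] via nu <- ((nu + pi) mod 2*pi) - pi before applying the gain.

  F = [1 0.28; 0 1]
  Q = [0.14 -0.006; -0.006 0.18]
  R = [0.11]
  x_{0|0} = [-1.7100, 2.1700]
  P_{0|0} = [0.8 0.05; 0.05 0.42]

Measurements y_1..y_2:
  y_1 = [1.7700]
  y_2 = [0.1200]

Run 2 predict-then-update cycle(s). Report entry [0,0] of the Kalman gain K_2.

step 1: x^-=[-1.1024, 2.1700]  P^-=[1.0009 0.1616; 0.1616 0.6000]  H_jac=[-0.3663 -0.1861]  S=[0.2871]  K=[-1.3818; -0.5951]  nu=[-0.2708]  x^+=[-0.7282, 2.3312]  P^+=[0.4528 -0.0745; -0.0745 0.4983]
step 2: x^-=[-0.0754, 2.3312]  P^-=[0.5901 0.0591; 0.0591 0.6783]  H_jac=[-0.4285 -0.0139]  S=[0.2192]  K=[-1.1574; -0.1584]  nu=[-1.4831]  x^+=[1.6412, 2.5661]  P^+=[0.2965 0.0189; 0.0189 0.6728]

K[0,0] = -1.1574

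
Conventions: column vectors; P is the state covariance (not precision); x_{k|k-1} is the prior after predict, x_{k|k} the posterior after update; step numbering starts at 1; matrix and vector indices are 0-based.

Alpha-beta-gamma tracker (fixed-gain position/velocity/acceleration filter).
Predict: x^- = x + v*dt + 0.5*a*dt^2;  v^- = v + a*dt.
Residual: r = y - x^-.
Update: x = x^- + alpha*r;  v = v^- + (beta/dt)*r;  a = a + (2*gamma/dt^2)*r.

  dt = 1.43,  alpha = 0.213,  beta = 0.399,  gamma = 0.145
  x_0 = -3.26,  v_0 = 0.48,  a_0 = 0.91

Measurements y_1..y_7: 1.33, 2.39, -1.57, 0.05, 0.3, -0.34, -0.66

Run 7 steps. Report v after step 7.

v_post = -4.6799

step 1: x_pred=-1.6432  r=2.9732  x^+=-1.0099  v^+=2.6109  a^+=1.3316
step 2: x_pred=4.0852  r=-1.6952  x^+=3.7241  v^+=4.0421  a^+=1.0912
step 3: x_pred=10.6201  r=-12.1901  x^+=8.0236  v^+=2.2013  a^+=-0.6375
step 4: x_pred=10.5196  r=-10.4696  x^+=8.2896  v^+=-1.6316  a^+=-2.1223
step 5: x_pred=3.7865  r=-3.4865  x^+=3.0439  v^+=-5.6393  a^+=-2.6167
step 6: x_pred=-7.6958  r=7.3558  x^+=-6.1290  v^+=-7.3288  a^+=-1.5736
step 7: x_pred=-18.2180  r=17.5580  x^+=-14.4782  v^+=-4.6799  a^+=0.9165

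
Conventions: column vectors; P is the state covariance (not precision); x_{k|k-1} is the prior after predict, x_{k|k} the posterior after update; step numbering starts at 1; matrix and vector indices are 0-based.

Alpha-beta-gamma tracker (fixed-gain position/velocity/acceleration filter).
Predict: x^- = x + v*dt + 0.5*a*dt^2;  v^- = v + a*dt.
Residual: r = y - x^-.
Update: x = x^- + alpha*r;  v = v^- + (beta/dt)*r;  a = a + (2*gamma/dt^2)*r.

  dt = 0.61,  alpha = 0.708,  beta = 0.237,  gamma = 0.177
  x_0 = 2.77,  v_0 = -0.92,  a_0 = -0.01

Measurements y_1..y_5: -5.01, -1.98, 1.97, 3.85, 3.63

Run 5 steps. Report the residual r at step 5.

resid = -2.0484

step 1: x_pred=2.2069  r=-7.2169  x^+=-2.9027  v^+=-3.7301  a^+=-6.8759
step 2: x_pred=-6.4572  r=4.4772  x^+=-3.2874  v^+=-6.1848  a^+=-2.6164
step 3: x_pred=-7.5469  r=9.5169  x^+=-0.8089  v^+=-4.0833  a^+=6.4375
step 4: x_pred=-2.1020  r=5.9520  x^+=2.1120  v^+=2.1561  a^+=12.1001
step 5: x_pred=5.6784  r=-2.0484  x^+=4.2281  v^+=8.7413  a^+=10.1513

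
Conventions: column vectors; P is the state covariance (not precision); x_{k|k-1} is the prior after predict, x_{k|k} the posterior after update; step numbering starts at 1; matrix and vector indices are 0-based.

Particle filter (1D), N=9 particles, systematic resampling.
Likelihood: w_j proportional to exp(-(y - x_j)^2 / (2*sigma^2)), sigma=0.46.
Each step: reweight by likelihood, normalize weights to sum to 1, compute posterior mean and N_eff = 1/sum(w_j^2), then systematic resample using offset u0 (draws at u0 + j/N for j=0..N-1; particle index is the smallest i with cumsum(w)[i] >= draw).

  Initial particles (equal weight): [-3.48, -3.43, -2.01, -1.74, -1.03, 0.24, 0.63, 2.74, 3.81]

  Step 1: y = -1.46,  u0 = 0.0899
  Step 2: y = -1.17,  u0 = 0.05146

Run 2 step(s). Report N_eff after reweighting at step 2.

N_eff = 7.0869

step 1: w=[0.0000, 0.0001, 0.2487, 0.4223, 0.3284, 0.0005, 0.0000, 0.0000, 0.0000]  mean=-1.5730  Neff=2.8735  idx=[2, 2, 3, 3, 3, 3, 4, 4, 4]
step 2: w=[0.0370, 0.0370, 0.0910, 0.0910, 0.0910, 0.0910, 0.1873, 0.1873, 0.1873]  mean=-1.3611  Neff=7.0869  idx=[1, 2, 4, 5, 6, 6, 7, 8, 8]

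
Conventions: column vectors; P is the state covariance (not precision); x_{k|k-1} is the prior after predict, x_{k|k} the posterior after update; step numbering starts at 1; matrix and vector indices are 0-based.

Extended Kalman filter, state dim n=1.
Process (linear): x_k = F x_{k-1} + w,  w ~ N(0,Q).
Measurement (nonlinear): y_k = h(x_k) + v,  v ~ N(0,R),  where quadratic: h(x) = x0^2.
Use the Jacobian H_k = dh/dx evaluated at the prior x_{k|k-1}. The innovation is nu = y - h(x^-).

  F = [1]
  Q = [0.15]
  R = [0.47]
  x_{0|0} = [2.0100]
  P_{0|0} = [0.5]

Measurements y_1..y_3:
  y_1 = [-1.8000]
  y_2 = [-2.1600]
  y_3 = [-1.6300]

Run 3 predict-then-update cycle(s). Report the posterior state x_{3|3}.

x_post = [0.1037]

step 1: x^-=[2.0100]  P^-=[0.6500]  H_jac=[4.0200]  S=[10.9743]  K=[0.2381]  nu=[-5.8401]  x^+=[0.6195]  P^+=[0.0278]
step 2: x^-=[0.6195]  P^-=[0.1778]  H_jac=[1.2389]  S=[0.7430]  K=[0.2965]  nu=[-2.5437]  x^+=[-0.1349]  P^+=[0.1125]
step 3: x^-=[-0.1349]  P^-=[0.2625]  H_jac=[-0.2698]  S=[0.4891]  K=[-0.1448]  nu=[-1.6482]  x^+=[0.1037]  P^+=[0.2522]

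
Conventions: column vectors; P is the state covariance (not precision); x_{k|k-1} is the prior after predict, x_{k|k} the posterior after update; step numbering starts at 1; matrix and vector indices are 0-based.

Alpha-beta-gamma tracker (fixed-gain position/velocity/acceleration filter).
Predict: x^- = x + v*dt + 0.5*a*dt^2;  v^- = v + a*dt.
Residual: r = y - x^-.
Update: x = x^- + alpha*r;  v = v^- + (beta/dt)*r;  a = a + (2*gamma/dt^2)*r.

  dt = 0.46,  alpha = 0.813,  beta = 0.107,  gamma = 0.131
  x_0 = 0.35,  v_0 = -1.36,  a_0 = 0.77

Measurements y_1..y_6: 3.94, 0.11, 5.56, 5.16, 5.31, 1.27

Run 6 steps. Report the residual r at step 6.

step 1: x_pred=-0.1941  r=4.1341  x^+=3.1669  v^+=-0.0442  a^+=5.8888
step 2: x_pred=3.7696  r=-3.6596  x^+=0.7944  v^+=1.8134  a^+=1.3575
step 3: x_pred=1.7722  r=3.7878  x^+=4.8517  v^+=3.3190  a^+=6.0476
step 4: x_pred=7.0182  r=-1.8582  x^+=5.5075  v^+=5.6686  a^+=3.7467
step 5: x_pred=8.5115  r=-3.2015  x^+=5.9087  v^+=6.6474  a^+=-0.2173
step 6: x_pred=8.9435  r=-7.6735  x^+=2.7049  v^+=4.7626  a^+=-9.7185

resid = -7.6735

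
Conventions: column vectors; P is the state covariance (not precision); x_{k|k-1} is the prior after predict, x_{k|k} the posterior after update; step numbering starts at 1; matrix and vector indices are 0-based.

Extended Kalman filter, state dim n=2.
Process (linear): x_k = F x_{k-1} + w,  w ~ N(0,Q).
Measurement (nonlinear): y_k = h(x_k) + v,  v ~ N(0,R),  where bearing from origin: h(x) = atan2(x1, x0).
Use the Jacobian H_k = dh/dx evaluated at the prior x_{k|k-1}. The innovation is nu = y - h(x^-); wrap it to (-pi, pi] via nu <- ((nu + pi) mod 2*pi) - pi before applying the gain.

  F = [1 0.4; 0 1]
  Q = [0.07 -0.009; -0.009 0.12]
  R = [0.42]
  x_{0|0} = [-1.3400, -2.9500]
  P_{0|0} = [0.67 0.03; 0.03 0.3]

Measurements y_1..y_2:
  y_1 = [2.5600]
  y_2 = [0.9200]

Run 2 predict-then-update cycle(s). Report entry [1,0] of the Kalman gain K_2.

step 1: x^-=[-2.5200, -2.9500]  P^-=[0.8120 0.1410; 0.1410 0.4200]  H_jac=[0.1960 -0.1674]  S=[0.4537]  K=[0.2987; -0.0941]  nu=[-1.4454]  x^+=[-2.9518, -2.8140]  P^+=[0.7715 0.1537; 0.1537 0.4160]
step 2: x^-=[-4.0774, -2.8140]  P^-=[1.0311 0.3111; 0.3111 0.5360]  H_jac=[0.1147 -0.1661]  S=[0.4365]  K=[0.1524; -0.1223]  nu=[-2.8257]  x^+=[-4.5081, -2.4685]  P^+=[1.0209 0.3193; 0.3193 0.5295]

K[1,0] = -0.1223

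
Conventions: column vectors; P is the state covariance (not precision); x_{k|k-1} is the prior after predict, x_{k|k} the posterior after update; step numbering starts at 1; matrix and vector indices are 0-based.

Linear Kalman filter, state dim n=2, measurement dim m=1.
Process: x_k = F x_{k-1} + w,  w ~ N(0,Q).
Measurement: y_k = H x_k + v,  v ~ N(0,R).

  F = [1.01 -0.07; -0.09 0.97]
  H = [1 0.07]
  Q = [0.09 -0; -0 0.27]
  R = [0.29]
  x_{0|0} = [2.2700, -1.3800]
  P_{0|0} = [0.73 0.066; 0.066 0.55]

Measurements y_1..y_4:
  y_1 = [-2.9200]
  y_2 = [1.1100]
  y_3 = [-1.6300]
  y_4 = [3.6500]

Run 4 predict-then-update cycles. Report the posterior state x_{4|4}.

x_post = [1.4486, -2.2756]

step 1: x^-=[2.3893, -1.5429]  P^-=[0.8280 -0.0386; -0.0386 0.7819]  S=[1.1165]  K=[0.7392; 0.0144]  nu=[-5.2013]  x^+=[-1.4557, -1.6179]  P^+=[0.2179 -0.0505; -0.0505 0.7817]
step 2: x^-=[-1.3570, -1.4384]  P^-=[0.3233 -0.1227; -0.1227 1.0160]  S=[0.6011]  K=[0.5235; -0.0858]  nu=[2.5677]  x^+=[-0.0127, -1.6587]  P^+=[0.1585 -0.0957; -0.0957 1.0116]
step 3: x^-=[0.1033, -1.6078]  P^-=[0.2702 -0.1775; -0.1775 1.2398]  S=[0.5414]  K=[0.4761; -0.1675]  nu=[-1.6207]  x^+=[-0.6684, -1.3364]  P^+=[0.1475 -0.1343; -0.1343 1.2246]
step 4: x^-=[-0.5815, -1.2362]  P^-=[0.2654 -0.2290; -0.2290 1.4469]  S=[0.5305]  K=[0.4702; -0.2407]  nu=[4.3180]  x^+=[1.4486, -2.2756]  P^+=[0.1482 -0.1689; -0.1689 1.4162]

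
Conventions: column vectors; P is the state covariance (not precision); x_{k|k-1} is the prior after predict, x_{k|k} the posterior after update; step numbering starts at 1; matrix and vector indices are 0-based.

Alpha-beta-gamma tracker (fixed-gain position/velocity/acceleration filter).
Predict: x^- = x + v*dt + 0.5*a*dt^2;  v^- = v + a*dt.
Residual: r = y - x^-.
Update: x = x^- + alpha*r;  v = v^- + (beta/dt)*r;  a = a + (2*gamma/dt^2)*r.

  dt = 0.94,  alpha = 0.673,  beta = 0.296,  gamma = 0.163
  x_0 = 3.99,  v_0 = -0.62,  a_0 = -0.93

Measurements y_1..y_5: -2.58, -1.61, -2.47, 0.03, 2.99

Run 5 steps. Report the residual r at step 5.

step 1: x_pred=2.9963  r=-5.5763  x^+=-0.7565  v^+=-3.2501  a^+=-2.9874
step 2: x_pred=-5.1315  r=3.5215  x^+=-2.7615  v^+=-4.9494  a^+=-1.6881
step 3: x_pred=-8.1597  r=5.6897  x^+=-4.3305  v^+=-4.7445  a^+=0.4111
step 4: x_pred=-8.6088  r=8.6388  x^+=-2.7949  v^+=-1.6378  a^+=3.5983
step 5: x_pred=-2.7447  r=5.7347  x^+=1.1148  v^+=3.5504  a^+=5.7141

resid = 5.7347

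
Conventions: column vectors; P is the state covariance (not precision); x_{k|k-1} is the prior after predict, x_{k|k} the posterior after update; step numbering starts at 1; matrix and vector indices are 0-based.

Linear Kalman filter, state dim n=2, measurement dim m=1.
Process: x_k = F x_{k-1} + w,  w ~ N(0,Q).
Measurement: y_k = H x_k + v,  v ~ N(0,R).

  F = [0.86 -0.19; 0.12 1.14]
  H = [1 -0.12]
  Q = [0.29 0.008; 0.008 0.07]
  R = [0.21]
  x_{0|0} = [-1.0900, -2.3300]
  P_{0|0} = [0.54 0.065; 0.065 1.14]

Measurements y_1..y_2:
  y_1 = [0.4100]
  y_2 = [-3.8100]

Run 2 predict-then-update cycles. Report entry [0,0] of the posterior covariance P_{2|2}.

P_post[0,0] = 0.1436

step 1: x^-=[-0.4947, -2.7870]  P^-=[0.7093 -0.1210; -0.1210 1.5771]  S=[0.9710]  K=[0.7454; -0.3195]  nu=[0.5703]  x^+=[-0.0696, -2.9692]  P^+=[0.1698 0.1103; 0.1103 1.4780]
step 2: x^-=[0.5043, -3.3932]  P^-=[0.4329 -0.1890; -0.1890 2.0234]  S=[0.7174]  K=[0.6350; -0.6020]  nu=[-4.7214]  x^+=[-2.4940, -0.5511]  P^+=[0.1436 0.0852; 0.0852 1.7635]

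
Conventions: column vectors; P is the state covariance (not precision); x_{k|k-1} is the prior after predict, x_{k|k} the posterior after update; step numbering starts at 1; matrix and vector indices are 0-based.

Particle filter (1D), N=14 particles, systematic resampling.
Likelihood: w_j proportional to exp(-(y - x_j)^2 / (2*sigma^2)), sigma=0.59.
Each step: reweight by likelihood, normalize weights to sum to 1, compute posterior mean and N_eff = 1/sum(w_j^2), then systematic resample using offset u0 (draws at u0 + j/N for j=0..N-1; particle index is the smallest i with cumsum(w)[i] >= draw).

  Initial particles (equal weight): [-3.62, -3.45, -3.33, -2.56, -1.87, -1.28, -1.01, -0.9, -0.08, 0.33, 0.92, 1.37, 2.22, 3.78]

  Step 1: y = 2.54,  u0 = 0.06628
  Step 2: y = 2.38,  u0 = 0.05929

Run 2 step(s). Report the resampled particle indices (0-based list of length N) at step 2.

step 1: w=[0.0000, 0.0000, 0.0000, 0.0000, 0.0000, 0.0000, 0.0000, 0.0000, 0.0000, 0.0008, 0.0203, 0.1231, 0.7592, 0.0966]  mean=2.2381  Neff=1.6633  idx=[11, 11, 12, 12, 12, 12, 12, 12, 12, 12, 12, 12, 13, 13]
step 2: w=[0.0226, 0.0226, 0.0943, 0.0943, 0.0943, 0.0943, 0.0943, 0.0943, 0.0943, 0.0943, 0.0943, 0.0943, 0.0059, 0.0059]  mean=2.1999  Neff=11.1075  idx=[2, 2, 3, 4, 5, 5, 6, 7, 8, 8, 9, 10, 11, 11]

resampled_idx = [2, 2, 3, 4, 5, 5, 6, 7, 8, 8, 9, 10, 11, 11]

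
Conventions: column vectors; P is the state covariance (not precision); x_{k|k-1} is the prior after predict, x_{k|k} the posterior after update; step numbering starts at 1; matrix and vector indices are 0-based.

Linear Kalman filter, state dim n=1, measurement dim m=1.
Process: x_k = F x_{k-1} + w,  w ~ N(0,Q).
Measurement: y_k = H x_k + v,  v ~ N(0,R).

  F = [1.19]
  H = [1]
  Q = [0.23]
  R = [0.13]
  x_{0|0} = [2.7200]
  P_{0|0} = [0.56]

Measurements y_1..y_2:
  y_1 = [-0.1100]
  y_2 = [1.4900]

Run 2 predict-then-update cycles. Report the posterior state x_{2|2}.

x_post = [1.1989]

step 1: x^-=[3.2368]  P^-=[1.0230]  S=[1.1530]  K=[0.8873]  nu=[-3.3468]  x^+=[0.2673]  P^+=[0.1153]
step 2: x^-=[0.3181]  P^-=[0.3933]  S=[0.5233]  K=[0.7516]  nu=[1.1719]  x^+=[1.1989]  P^+=[0.0977]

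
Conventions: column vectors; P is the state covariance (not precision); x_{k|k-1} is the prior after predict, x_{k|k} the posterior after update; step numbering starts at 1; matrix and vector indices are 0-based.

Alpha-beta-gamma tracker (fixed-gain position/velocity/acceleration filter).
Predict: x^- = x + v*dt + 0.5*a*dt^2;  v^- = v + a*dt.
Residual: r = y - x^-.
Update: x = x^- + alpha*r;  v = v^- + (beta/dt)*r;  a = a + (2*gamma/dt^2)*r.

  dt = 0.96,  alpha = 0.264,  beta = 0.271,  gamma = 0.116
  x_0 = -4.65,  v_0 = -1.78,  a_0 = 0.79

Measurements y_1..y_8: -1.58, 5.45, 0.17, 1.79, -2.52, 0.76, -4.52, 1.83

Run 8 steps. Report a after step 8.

step 1: x_pred=-5.9948  r=4.4148  x^+=-4.8293  v^+=0.2247  a^+=1.9014
step 2: x_pred=-3.7375  r=9.1875  x^+=-1.3120  v^+=4.6435  a^+=4.2142
step 3: x_pred=5.0877  r=-4.9177  x^+=3.7894  v^+=7.3009  a^+=2.9762
step 4: x_pred=12.1697  r=-10.3797  x^+=9.4295  v^+=7.2279  a^+=0.3633
step 5: x_pred=16.5357  r=-19.0557  x^+=11.5050  v^+=2.1974  a^+=-4.4337
step 6: x_pred=11.5714  r=-10.8114  x^+=8.7172  v^+=-5.1109  a^+=-7.1554
step 7: x_pred=0.5135  r=-5.0335  x^+=-0.8153  v^+=-13.4010  a^+=-8.4225
step 8: x_pred=-17.5614  r=19.3914  x^+=-12.4421  v^+=-16.0126  a^+=-3.5410

a_post = -3.5410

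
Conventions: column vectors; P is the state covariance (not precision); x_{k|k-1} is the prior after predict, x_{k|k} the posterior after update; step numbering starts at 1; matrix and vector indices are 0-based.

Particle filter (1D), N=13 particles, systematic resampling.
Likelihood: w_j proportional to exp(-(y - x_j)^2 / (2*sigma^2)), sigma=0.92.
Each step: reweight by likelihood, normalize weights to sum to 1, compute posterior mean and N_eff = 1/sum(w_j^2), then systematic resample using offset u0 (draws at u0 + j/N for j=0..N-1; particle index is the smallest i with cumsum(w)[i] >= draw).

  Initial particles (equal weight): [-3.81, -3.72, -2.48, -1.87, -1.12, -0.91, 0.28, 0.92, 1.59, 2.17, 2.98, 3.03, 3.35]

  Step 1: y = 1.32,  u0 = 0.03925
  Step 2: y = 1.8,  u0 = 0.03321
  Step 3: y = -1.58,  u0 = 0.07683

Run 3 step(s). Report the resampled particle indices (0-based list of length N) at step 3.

resampled_idx = [0, 0, 0, 0, 0, 0, 0, 1, 1, 2, 3, 3, 11]

step 1: w=[0.0000, 0.0000, 0.0001, 0.0007, 0.0083, 0.0147, 0.1468, 0.2531, 0.2664, 0.1815, 0.0546, 0.0494, 0.0244]  mean=1.4616  Neff=5.1063  idx=[6, 6, 7, 7, 7, 8, 8, 8, 8, 9, 9, 10, 11]
step 2: w=[0.0284, 0.0284, 0.0703, 0.0703, 0.0703, 0.1083, 0.1083, 0.1083, 0.1083, 0.1025, 0.1025, 0.0488, 0.0455]  mean=1.6265  Neff=11.2638  idx=[1, 2, 3, 4, 5, 6, 7, 7, 8, 9, 9, 10, 12]
step 3: w=[0.5935, 0.1142, 0.1142, 0.1142, 0.0121, 0.0121, 0.0121, 0.0121, 0.0121, 0.0011, 0.0011, 0.0011, 0.0000]  mean=0.5850  Neff=2.5501  idx=[0, 0, 0, 0, 0, 0, 0, 1, 1, 2, 3, 3, 11]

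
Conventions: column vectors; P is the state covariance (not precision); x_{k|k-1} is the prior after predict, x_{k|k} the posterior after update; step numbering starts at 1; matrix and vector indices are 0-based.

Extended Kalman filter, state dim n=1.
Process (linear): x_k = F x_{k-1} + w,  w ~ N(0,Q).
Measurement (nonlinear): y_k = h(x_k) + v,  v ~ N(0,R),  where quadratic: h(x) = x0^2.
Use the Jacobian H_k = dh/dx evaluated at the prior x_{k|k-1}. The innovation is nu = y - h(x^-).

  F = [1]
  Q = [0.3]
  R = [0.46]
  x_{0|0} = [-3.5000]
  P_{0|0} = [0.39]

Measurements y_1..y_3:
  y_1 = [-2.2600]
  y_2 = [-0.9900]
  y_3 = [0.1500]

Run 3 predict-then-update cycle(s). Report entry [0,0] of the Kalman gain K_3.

step 1: x^-=[-3.5000]  P^-=[0.6900]  H_jac=[-7.0000]  S=[34.2700]  K=[-0.1409]  nu=[-14.5100]  x^+=[-1.4550]  P^+=[0.0093]
step 2: x^-=[-1.4550]  P^-=[0.3093]  H_jac=[-2.9099]  S=[3.0787]  K=[-0.2923]  nu=[-3.1069]  x^+=[-0.5468]  P^+=[0.0462]
step 3: x^-=[-0.5468]  P^-=[0.3462]  H_jac=[-1.0936]  S=[0.8740]  K=[-0.4332]  nu=[-0.1490]  x^+=[-0.4823]  P^+=[0.1822]

K[0,0] = -0.4332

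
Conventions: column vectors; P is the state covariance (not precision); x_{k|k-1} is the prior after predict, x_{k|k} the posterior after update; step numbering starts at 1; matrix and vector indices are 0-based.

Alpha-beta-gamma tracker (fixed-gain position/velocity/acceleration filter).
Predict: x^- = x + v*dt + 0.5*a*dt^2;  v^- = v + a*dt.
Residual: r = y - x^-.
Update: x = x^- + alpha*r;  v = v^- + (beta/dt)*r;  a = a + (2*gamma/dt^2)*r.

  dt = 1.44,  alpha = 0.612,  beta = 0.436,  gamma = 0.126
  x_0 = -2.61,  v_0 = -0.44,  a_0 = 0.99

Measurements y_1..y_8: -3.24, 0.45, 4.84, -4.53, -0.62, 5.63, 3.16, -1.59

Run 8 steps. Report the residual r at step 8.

resid = -3.9714

step 1: x_pred=-2.2172  r=-1.0228  x^+=-2.8431  v^+=0.6759  a^+=0.8657
step 2: x_pred=-0.9723  r=1.4223  x^+=-0.1018  v^+=2.3531  a^+=1.0385
step 3: x_pred=4.3635  r=0.4765  x^+=4.6551  v^+=3.9929  a^+=1.0965
step 4: x_pred=11.5417  r=-16.0717  x^+=1.7058  v^+=0.7057  a^+=-0.8567
step 5: x_pred=1.8338  r=-2.4538  x^+=0.3321  v^+=-1.2709  a^+=-1.1549
step 6: x_pred=-2.6955  r=8.3255  x^+=2.3997  v^+=-0.4132  a^+=-0.1431
step 7: x_pred=1.6563  r=1.5037  x^+=2.5766  v^+=-0.1640  a^+=0.0396
step 8: x_pred=2.3814  r=-3.9714  x^+=-0.0491  v^+=-1.3094  a^+=-0.4430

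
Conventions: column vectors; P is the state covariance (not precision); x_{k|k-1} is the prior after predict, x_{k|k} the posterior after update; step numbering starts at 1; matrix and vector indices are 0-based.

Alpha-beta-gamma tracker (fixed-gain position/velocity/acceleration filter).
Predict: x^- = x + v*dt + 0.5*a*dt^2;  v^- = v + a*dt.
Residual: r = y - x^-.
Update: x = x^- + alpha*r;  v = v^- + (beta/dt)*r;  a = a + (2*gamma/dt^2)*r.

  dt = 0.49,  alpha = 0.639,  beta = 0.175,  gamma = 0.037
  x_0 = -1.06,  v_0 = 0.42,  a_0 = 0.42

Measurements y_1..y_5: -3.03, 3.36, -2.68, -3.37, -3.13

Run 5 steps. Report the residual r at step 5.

step 1: x_pred=-0.8038  r=-2.2262  x^+=-2.2263  v^+=-0.1693  a^+=-0.2661
step 2: x_pred=-2.3412  r=5.7012  x^+=1.3019  v^+=1.7365  a^+=1.4910
step 3: x_pred=2.3317  r=-5.0117  x^+=-0.8708  v^+=0.6772  a^+=-0.0536
step 4: x_pred=-0.5454  r=-2.8246  x^+=-2.3503  v^+=-0.3579  a^+=-0.9242
step 5: x_pred=-2.6366  r=-0.4934  x^+=-2.9519  v^+=-0.9869  a^+=-1.0762

resid = -0.4934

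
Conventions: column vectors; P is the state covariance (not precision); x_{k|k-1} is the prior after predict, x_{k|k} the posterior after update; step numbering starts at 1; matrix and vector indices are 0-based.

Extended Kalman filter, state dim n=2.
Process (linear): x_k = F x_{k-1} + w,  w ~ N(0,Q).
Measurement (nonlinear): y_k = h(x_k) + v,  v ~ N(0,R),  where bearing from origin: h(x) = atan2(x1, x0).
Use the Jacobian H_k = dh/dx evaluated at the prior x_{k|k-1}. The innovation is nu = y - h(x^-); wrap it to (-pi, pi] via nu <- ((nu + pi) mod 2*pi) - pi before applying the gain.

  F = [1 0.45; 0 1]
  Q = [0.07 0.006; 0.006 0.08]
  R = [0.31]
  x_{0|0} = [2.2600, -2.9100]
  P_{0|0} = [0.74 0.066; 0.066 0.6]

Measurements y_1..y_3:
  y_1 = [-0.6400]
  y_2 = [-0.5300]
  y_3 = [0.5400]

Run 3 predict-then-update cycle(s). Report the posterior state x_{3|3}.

x_post = [2.0853, -1.2466]

step 1: x^-=[0.9505, -2.9100]  P^-=[0.9909 0.3420; 0.3420 0.6800]  H_jac=[0.3105 0.1014]  S=[0.4341]  K=[0.7887; 0.4035]  nu=[0.6151]  x^+=[1.4356, -2.6618]  P^+=[0.7209 0.2038; 0.2038 0.6093]
step 2: x^-=[0.2378, -2.6618]  P^-=[1.0977 0.4840; 0.4840 0.6893]  H_jac=[0.3727 0.0333]  S=[0.4753]  K=[0.8947; 0.4279]  nu=[0.9517]  x^+=[1.0894, -2.2546]  P^+=[0.7172 0.3021; 0.3021 0.6023]
step 3: x^-=[0.0748, -2.2546]  P^-=[1.1810 0.5791; 0.5791 0.6823]  H_jac=[0.4431 0.0147]  S=[0.5495]  K=[0.9677; 0.4852]  nu=[2.0776]  x^+=[2.0853, -1.2466]  P^+=[0.6664 0.3211; 0.3211 0.5530]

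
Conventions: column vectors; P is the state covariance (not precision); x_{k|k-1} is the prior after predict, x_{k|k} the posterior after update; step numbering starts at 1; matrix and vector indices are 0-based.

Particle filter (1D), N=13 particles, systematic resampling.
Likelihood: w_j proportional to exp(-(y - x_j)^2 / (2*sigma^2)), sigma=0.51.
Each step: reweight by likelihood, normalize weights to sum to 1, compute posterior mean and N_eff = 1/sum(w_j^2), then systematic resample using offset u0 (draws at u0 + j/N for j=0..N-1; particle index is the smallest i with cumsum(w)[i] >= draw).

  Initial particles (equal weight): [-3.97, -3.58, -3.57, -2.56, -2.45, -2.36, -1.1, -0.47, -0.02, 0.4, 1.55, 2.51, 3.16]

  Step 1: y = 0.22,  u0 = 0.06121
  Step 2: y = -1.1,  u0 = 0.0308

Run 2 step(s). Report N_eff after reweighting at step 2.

N_eff = 4.8365

step 1: w=[0.0000, 0.0000, 0.0000, 0.0000, 0.0000, 0.0000, 0.0152, 0.1738, 0.3886, 0.4079, 0.0145, 0.0000, 0.0000]  mean=0.0794  Neff=2.8735  idx=[7, 7, 8, 8, 8, 8, 8, 9, 9, 9, 9, 9, 9]
step 2: w=[0.3022, 0.3022, 0.0688, 0.0688, 0.0688, 0.0688, 0.0688, 0.0086, 0.0086, 0.0086, 0.0086, 0.0086, 0.0086]  mean=-0.2704  Neff=4.8365  idx=[0, 0, 0, 0, 1, 1, 1, 1, 2, 3, 4, 5, 7]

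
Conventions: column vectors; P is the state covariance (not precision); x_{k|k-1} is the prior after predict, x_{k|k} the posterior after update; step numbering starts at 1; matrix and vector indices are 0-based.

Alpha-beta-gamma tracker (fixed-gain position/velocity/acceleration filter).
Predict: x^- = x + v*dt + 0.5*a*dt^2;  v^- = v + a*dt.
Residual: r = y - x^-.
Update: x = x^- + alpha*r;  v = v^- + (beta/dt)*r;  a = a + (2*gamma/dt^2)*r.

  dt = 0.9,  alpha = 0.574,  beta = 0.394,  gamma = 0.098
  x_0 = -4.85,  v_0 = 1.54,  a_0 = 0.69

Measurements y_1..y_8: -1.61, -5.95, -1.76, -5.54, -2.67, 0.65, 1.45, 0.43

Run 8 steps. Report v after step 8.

v_post = 2.4956

step 1: x_pred=-3.1845  r=1.5745  x^+=-2.2808  v^+=2.8503  a^+=1.0710
step 2: x_pred=0.7183  r=-6.6683  x^+=-3.1093  v^+=0.8950  a^+=-0.5426
step 3: x_pred=-2.5236  r=0.7636  x^+=-2.0853  v^+=0.7410  a^+=-0.3578
step 4: x_pred=-1.5633  r=-3.9767  x^+=-3.8459  v^+=-1.3220  a^+=-1.3200
step 5: x_pred=-5.5703  r=2.9003  x^+=-3.9055  v^+=-1.2403  a^+=-0.6182
step 6: x_pred=-5.2722  r=5.9222  x^+=-1.8729  v^+=0.7959  a^+=0.8148
step 7: x_pred=-0.8266  r=2.2766  x^+=0.4802  v^+=2.5258  a^+=1.3657
step 8: x_pred=3.3065  r=-2.8765  x^+=1.6554  v^+=2.4956  a^+=0.6696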